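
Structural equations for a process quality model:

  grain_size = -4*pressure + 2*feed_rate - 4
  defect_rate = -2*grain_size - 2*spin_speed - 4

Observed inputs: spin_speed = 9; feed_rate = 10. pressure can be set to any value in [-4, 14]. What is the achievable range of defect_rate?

-86 to 58

Substituting into the grain_size equation gives grain_size = -4*pressure + 16.
Substituting into the defect_rate equation gives defect_rate = 8*pressure - 54.
Linear in pressure, so extremes are at the endpoints: pressure = -4 gives defect_rate = -86; pressure = 14 gives defect_rate = 58.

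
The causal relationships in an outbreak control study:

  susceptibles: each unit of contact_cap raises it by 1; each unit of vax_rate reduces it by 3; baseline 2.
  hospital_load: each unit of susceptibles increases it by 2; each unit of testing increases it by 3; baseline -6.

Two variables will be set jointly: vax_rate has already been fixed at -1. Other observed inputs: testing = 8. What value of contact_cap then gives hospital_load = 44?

With vax_rate held at -1:
Substituting into the susceptibles equation gives susceptibles = contact_cap + 5.
Substituting into the hospital_load equation gives hospital_load = 2*contact_cap + 28.
Solve 2*contact_cap + 28 = 44: contact_cap = (44 - 28) / 2 = 8.

contact_cap = 8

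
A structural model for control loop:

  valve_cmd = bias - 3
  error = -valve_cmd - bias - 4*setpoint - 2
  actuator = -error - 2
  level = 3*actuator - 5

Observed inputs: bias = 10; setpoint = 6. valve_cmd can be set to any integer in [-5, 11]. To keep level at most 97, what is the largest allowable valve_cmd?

Intervening on valve_cmd fixes its value directly, overriding its dependence on bias.
Substituting into the error equation gives error = -valve_cmd - 36.
actuator becomes valve_cmd + 34.
So level = 3*valve_cmd + 97.
Require 3*valve_cmd + 97 ≤ 97, so valve_cmd ≤ 0.
The largest integer in [-5, 11] satisfying this is 0.

valve_cmd = 0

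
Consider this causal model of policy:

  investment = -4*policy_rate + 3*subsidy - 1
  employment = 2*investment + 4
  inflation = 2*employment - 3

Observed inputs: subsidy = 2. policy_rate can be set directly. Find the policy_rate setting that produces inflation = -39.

policy_rate = 4

Substituting into the investment equation gives investment = -4*policy_rate + 5.
Substituting into the employment equation gives employment = -8*policy_rate + 14.
This gives inflation = -16*policy_rate + 25.
Solve -16*policy_rate + 25 = -39: policy_rate = (-39 - 25) / -16 = 4.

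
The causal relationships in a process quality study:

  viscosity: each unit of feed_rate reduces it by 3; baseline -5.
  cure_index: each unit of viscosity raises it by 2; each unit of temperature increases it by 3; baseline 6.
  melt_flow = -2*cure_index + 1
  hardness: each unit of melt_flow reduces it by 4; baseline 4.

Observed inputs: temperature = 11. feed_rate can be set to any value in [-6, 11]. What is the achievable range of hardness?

Substituting into the cure_index equation gives cure_index = -6*feed_rate + 29.
So melt_flow = 12*feed_rate - 57.
hardness becomes -48*feed_rate + 232.
Linear in feed_rate, so extremes are at the endpoints: feed_rate = -6 gives hardness = 520; feed_rate = 11 gives hardness = -296.

-296 to 520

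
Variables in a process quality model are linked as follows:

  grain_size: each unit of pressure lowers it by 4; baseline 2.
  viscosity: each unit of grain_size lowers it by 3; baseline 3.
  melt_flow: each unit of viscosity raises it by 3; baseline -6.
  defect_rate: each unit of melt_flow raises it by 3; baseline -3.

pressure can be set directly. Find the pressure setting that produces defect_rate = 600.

Substituting into the viscosity equation gives viscosity = 12*pressure - 3.
This gives melt_flow = 36*pressure - 15.
Substituting into the defect_rate equation gives defect_rate = 108*pressure - 48.
Solve 108*pressure - 48 = 600: pressure = (600 + 48) / 108 = 6.

pressure = 6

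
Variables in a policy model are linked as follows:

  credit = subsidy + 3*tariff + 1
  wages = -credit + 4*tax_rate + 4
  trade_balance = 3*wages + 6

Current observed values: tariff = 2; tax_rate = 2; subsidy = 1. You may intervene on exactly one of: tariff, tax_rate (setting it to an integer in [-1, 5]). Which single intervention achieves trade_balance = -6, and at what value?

Intervening on tariff: trade_balance = -9*tariff + 36. Reaching -6 requires tariff = 14/3, not an integer.
Intervening on tax_rate: with other inputs at their observed values, trade_balance = 12*tax_rate - 6. Solving for -6 gives tax_rate = 0, within [-1, 5].

set tax_rate = 0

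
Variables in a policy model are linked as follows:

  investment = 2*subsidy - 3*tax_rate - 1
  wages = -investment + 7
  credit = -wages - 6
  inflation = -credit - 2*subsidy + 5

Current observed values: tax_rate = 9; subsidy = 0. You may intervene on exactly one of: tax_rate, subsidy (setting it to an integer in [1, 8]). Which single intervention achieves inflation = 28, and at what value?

set tax_rate = 3

Intervening on tax_rate: with other inputs at their observed values, inflation = 3*tax_rate + 19. Solving for 28 gives tax_rate = 3, within [1, 8].
Intervening on subsidy: inflation = -4*subsidy + 46. Reaching 28 requires subsidy = 9/2, not an integer.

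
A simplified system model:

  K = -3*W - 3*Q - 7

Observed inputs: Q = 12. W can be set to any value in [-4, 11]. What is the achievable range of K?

Substituting into the K equation gives K = -3*W - 43.
Linear in W, so extremes are at the endpoints: W = -4 gives K = -31; W = 11 gives K = -76.

-76 to -31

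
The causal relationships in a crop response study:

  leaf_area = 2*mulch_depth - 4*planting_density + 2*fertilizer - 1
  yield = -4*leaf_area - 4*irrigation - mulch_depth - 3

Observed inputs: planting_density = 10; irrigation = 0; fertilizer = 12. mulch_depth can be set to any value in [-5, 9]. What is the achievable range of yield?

-16 to 110

Substituting into the leaf_area equation gives leaf_area = 2*mulch_depth - 17.
This gives yield = -9*mulch_depth + 65.
Linear in mulch_depth, so extremes are at the endpoints: mulch_depth = -5 gives yield = 110; mulch_depth = 9 gives yield = -16.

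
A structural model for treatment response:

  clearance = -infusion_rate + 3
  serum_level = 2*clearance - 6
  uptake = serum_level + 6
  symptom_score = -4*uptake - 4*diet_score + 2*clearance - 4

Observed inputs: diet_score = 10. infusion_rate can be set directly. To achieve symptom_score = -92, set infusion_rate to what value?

Substituting into the serum_level equation gives serum_level = -2*infusion_rate.
uptake becomes -2*infusion_rate + 6.
Substituting into the symptom_score equation gives symptom_score = 6*infusion_rate - 62.
Solve 6*infusion_rate - 62 = -92: infusion_rate = (-92 + 62) / 6 = -5.

infusion_rate = -5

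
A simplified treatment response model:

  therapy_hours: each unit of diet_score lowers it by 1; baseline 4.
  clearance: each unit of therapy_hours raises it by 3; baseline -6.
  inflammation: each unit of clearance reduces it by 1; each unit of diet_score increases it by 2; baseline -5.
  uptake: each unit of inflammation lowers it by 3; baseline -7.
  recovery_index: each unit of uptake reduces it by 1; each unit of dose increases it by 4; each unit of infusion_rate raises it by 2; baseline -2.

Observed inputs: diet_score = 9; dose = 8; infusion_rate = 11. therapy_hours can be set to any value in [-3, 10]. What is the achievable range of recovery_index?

26 to 143

Intervening on therapy_hours fixes its value directly, overriding its dependence on diet_score.
Substituting into the inflammation equation gives inflammation = -3*therapy_hours + 19.
Substituting into the uptake equation gives uptake = 9*therapy_hours - 64.
recovery_index becomes -9*therapy_hours + 116.
Linear in therapy_hours, so extremes are at the endpoints: therapy_hours = -3 gives recovery_index = 143; therapy_hours = 10 gives recovery_index = 26.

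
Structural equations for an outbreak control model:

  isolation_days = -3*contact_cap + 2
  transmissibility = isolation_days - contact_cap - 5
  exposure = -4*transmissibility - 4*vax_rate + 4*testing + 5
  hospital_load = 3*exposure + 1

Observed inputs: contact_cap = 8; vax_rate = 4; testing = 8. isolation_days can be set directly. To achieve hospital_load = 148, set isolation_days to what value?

isolation_days = 6

Intervening on isolation_days fixes its value directly, overriding its dependence on contact_cap.
Substituting into the transmissibility equation gives transmissibility = isolation_days - 13.
Substituting into the exposure equation gives exposure = -4*isolation_days + 73.
Substituting into the hospital_load equation gives hospital_load = -12*isolation_days + 220.
Solve -12*isolation_days + 220 = 148: isolation_days = (148 - 220) / -12 = 6.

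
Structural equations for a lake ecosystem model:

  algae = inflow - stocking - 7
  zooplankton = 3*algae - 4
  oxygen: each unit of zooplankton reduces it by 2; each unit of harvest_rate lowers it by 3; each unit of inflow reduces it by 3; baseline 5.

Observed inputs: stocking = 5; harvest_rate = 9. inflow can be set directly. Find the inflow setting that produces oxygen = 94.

Substituting into the algae equation gives algae = inflow - 12.
zooplankton becomes 3*inflow - 40.
Substituting into the oxygen equation gives oxygen = -9*inflow + 58.
Solve -9*inflow + 58 = 94: inflow = (94 - 58) / -9 = -4.

inflow = -4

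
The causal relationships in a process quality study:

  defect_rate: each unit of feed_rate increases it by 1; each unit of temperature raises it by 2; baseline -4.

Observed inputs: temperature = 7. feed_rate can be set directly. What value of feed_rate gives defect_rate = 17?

feed_rate = 7

Substituting into the defect_rate equation gives defect_rate = feed_rate + 10.
Solve feed_rate + 10 = 17: feed_rate = (17 - 10) / 1 = 7.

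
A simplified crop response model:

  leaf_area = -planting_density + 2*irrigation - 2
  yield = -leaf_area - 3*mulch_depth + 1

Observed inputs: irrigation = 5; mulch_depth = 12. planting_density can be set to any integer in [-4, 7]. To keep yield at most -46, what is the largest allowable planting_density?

planting_density = -3

Substituting into the leaf_area equation gives leaf_area = -planting_density + 8.
yield becomes planting_density - 43.
Require planting_density - 43 ≤ -46, so planting_density ≤ -3.
The largest integer in [-4, 7] satisfying this is -3.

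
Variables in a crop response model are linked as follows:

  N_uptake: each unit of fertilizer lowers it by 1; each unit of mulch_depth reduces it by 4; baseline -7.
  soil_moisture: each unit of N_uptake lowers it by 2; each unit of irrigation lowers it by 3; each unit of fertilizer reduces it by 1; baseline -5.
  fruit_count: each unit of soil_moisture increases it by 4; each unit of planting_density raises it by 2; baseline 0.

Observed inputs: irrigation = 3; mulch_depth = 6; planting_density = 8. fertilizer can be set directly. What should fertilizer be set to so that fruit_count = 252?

Substituting into the N_uptake equation gives N_uptake = -fertilizer - 31.
This gives soil_moisture = fertilizer + 48.
Substituting into the fruit_count equation gives fruit_count = 4*fertilizer + 208.
Solve 4*fertilizer + 208 = 252: fertilizer = (252 - 208) / 4 = 11.

fertilizer = 11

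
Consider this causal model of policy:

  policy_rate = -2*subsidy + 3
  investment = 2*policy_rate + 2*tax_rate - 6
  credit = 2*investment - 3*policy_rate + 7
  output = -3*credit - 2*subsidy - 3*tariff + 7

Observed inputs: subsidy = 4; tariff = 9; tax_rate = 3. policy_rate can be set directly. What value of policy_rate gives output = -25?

Intervening on policy_rate fixes its value directly, overriding its dependence on subsidy.
Substituting into the investment equation gives investment = 2*policy_rate.
This gives credit = policy_rate + 7.
This gives output = -3*policy_rate - 49.
Solve -3*policy_rate - 49 = -25: policy_rate = (-25 + 49) / -3 = -8.

policy_rate = -8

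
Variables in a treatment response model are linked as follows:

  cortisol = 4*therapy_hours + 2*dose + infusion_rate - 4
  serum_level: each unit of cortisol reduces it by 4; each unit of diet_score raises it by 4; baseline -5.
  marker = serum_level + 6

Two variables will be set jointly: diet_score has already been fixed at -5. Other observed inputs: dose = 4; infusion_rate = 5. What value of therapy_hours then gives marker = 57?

therapy_hours = -7

With diet_score held at -5:
Substituting into the cortisol equation gives cortisol = 4*therapy_hours + 9.
serum_level becomes -16*therapy_hours - 61.
Substituting into the marker equation gives marker = -16*therapy_hours - 55.
Solve -16*therapy_hours - 55 = 57: therapy_hours = (57 + 55) / -16 = -7.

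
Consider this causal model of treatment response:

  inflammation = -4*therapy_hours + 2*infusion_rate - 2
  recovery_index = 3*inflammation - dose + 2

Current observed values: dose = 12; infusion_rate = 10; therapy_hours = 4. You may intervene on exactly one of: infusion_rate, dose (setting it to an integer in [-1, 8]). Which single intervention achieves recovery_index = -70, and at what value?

set infusion_rate = -1

Intervening on infusion_rate: with other inputs at their observed values, recovery_index = 6*infusion_rate - 64. Solving for -70 gives infusion_rate = -1, within [-1, 8].
Intervening on dose: recovery_index = -dose + 8. Reaching -70 requires dose = 78, outside [-1, 8].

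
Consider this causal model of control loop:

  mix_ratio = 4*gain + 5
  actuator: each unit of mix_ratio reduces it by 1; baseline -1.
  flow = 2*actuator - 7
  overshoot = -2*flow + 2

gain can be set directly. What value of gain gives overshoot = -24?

gain = -4

Substituting into the actuator equation gives actuator = -4*gain - 6.
flow becomes -8*gain - 19.
Substituting into the overshoot equation gives overshoot = 16*gain + 40.
Solve 16*gain + 40 = -24: gain = (-24 - 40) / 16 = -4.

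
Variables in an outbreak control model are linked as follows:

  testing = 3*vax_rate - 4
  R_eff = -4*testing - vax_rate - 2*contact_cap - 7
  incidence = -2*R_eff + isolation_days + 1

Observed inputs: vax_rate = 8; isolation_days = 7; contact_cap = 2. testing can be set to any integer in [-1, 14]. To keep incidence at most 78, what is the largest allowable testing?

testing = 4

Intervening on testing fixes its value directly, overriding its dependence on vax_rate.
Substituting into the R_eff equation gives R_eff = -4*testing - 19.
So incidence = 8*testing + 46.
Require 8*testing + 46 ≤ 78, so testing ≤ 4.
The largest integer in [-1, 14] satisfying this is 4.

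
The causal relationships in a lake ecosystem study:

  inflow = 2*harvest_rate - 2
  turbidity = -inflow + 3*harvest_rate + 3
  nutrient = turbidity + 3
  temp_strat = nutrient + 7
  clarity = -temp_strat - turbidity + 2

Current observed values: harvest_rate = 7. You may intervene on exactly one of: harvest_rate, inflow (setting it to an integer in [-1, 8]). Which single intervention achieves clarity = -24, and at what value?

set harvest_rate = 3

Intervening on harvest_rate: with other inputs at their observed values, clarity = -2*harvest_rate - 18. Solving for -24 gives harvest_rate = 3, within [-1, 8].
Intervening on inflow: clarity = 2*inflow - 56. Reaching -24 requires inflow = 16, outside [-1, 8].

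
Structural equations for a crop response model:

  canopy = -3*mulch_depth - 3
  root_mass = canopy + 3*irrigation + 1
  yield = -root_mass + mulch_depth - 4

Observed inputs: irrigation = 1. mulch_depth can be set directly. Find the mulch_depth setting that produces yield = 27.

Substituting into the root_mass equation gives root_mass = -3*mulch_depth + 1.
yield becomes 4*mulch_depth - 5.
Solve 4*mulch_depth - 5 = 27: mulch_depth = (27 + 5) / 4 = 8.

mulch_depth = 8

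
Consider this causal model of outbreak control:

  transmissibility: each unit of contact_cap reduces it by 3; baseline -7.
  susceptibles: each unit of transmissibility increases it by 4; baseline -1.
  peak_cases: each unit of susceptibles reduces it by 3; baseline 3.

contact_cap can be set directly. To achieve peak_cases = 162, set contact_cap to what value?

Substituting into the susceptibles equation gives susceptibles = -12*contact_cap - 29.
Substituting into the peak_cases equation gives peak_cases = 36*contact_cap + 90.
Solve 36*contact_cap + 90 = 162: contact_cap = (162 - 90) / 36 = 2.

contact_cap = 2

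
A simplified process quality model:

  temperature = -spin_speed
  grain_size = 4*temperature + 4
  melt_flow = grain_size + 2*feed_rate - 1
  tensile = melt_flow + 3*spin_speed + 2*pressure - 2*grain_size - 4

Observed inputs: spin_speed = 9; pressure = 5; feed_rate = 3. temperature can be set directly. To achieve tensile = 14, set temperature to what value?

Intervening on temperature fixes its value directly, overriding its dependence on spin_speed.
Substituting into the melt_flow equation gives melt_flow = 4*temperature + 9.
Substituting into the tensile equation gives tensile = -4*temperature + 34.
Solve -4*temperature + 34 = 14: temperature = (14 - 34) / -4 = 5.

temperature = 5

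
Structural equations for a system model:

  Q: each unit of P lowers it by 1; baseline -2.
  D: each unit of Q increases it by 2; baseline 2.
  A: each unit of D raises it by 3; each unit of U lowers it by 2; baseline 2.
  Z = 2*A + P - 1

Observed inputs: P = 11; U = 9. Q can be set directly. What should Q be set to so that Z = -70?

Q = -5

Intervening on Q fixes its value directly, overriding its dependence on P.
Substituting into the A equation gives A = 6*Q - 10.
Substituting into the Z equation gives Z = 12*Q - 10.
Solve 12*Q - 10 = -70: Q = (-70 + 10) / 12 = -5.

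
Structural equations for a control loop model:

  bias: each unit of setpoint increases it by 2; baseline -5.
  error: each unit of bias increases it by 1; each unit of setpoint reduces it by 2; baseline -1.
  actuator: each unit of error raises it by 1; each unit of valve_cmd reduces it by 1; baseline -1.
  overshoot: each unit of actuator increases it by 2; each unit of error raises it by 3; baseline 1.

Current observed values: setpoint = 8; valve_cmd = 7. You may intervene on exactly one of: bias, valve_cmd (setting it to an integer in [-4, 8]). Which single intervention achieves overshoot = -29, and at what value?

Intervening on bias: overshoot = 5*bias - 100. Reaching -29 requires bias = 71/5, not an integer.
Intervening on valve_cmd: with other inputs at their observed values, overshoot = -2*valve_cmd - 31. Solving for -29 gives valve_cmd = -1, within [-4, 8].

set valve_cmd = -1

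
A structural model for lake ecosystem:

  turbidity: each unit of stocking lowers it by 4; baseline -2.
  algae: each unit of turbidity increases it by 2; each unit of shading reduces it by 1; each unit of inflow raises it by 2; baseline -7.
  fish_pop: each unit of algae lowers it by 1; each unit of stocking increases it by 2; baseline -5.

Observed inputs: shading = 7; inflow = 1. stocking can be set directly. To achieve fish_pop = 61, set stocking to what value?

stocking = 5

Substituting into the algae equation gives algae = -8*stocking - 16.
Substituting into the fish_pop equation gives fish_pop = 10*stocking + 11.
Solve 10*stocking + 11 = 61: stocking = (61 - 11) / 10 = 5.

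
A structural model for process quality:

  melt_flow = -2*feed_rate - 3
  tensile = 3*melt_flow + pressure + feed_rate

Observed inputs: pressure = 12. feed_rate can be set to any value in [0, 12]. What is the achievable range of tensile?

Substituting into the tensile equation gives tensile = -5*feed_rate + 3.
Linear in feed_rate, so extremes are at the endpoints: feed_rate = 0 gives tensile = 3; feed_rate = 12 gives tensile = -57.

-57 to 3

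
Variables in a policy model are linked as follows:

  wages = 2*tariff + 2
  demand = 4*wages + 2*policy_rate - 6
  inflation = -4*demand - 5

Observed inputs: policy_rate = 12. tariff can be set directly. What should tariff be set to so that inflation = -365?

Substituting into the demand equation gives demand = 8*tariff + 26.
Substituting into the inflation equation gives inflation = -32*tariff - 109.
Solve -32*tariff - 109 = -365: tariff = (-365 + 109) / -32 = 8.

tariff = 8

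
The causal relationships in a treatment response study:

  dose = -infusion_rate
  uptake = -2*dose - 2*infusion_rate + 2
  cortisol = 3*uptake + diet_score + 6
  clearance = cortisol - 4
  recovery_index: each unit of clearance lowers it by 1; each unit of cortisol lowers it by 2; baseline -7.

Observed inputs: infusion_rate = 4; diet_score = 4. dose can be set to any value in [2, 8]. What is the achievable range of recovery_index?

57 to 165

Intervening on dose fixes its value directly, overriding its dependence on infusion_rate.
Substituting into the uptake equation gives uptake = -2*dose - 6.
Substituting into the cortisol equation gives cortisol = -6*dose - 8.
Substituting into the clearance equation gives clearance = -6*dose - 12.
Substituting into the recovery_index equation gives recovery_index = 18*dose + 21.
Linear in dose, so extremes are at the endpoints: dose = 2 gives recovery_index = 57; dose = 8 gives recovery_index = 165.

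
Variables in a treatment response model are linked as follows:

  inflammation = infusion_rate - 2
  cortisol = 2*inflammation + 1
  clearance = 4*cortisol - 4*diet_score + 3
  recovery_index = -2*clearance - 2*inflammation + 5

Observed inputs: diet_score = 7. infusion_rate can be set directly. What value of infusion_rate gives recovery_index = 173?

infusion_rate = -5

Substituting into the cortisol equation gives cortisol = 2*infusion_rate - 3.
This gives clearance = 8*infusion_rate - 37.
Substituting into the recovery_index equation gives recovery_index = -18*infusion_rate + 83.
Solve -18*infusion_rate + 83 = 173: infusion_rate = (173 - 83) / -18 = -5.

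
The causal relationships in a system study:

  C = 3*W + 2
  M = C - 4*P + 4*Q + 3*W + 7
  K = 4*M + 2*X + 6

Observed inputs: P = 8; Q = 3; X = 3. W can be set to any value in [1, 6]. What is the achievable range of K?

Substituting into the M equation gives M = 6*W - 11.
Substituting into the K equation gives K = 24*W - 32.
Linear in W, so extremes are at the endpoints: W = 1 gives K = -8; W = 6 gives K = 112.

-8 to 112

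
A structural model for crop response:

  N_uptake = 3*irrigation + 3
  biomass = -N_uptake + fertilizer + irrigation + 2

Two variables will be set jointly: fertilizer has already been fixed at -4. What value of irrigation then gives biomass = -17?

irrigation = 6

With fertilizer held at -4:
Substituting into the biomass equation gives biomass = -2*irrigation - 5.
Solve -2*irrigation - 5 = -17: irrigation = (-17 + 5) / -2 = 6.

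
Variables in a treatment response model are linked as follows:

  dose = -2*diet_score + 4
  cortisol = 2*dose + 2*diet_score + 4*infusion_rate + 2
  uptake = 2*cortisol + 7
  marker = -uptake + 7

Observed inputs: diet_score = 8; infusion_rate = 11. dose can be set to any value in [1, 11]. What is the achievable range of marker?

-168 to -128

Intervening on dose fixes its value directly, overriding its dependence on diet_score.
Substituting into the cortisol equation gives cortisol = 2*dose + 62.
Substituting into the uptake equation gives uptake = 4*dose + 131.
Substituting into the marker equation gives marker = -4*dose - 124.
Linear in dose, so extremes are at the endpoints: dose = 1 gives marker = -128; dose = 11 gives marker = -168.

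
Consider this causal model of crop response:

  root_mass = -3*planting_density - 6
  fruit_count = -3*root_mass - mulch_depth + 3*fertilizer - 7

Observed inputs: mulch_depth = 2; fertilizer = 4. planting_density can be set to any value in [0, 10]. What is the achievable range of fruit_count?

Substituting into the fruit_count equation gives fruit_count = 9*planting_density + 21.
Linear in planting_density, so extremes are at the endpoints: planting_density = 0 gives fruit_count = 21; planting_density = 10 gives fruit_count = 111.

21 to 111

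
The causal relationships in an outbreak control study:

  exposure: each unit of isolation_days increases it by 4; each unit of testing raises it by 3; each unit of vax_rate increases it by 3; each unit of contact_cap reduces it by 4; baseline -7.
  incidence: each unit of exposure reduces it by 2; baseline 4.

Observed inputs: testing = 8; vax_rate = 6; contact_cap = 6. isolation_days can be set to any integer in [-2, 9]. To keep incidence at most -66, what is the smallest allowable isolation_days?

isolation_days = 6

Substituting into the exposure equation gives exposure = 4*isolation_days + 11.
Substituting into the incidence equation gives incidence = -8*isolation_days - 18.
Require -8*isolation_days - 18 ≤ -66, so isolation_days ≥ 6.
The smallest integer in [-2, 9] satisfying this is 6.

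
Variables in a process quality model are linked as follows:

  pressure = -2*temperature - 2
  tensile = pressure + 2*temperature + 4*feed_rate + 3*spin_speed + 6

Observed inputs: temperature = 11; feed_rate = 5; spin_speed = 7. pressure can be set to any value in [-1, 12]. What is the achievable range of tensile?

Intervening on pressure fixes its value directly, overriding its dependence on temperature.
Substituting into the tensile equation gives tensile = pressure + 69.
Linear in pressure, so extremes are at the endpoints: pressure = -1 gives tensile = 68; pressure = 12 gives tensile = 81.

68 to 81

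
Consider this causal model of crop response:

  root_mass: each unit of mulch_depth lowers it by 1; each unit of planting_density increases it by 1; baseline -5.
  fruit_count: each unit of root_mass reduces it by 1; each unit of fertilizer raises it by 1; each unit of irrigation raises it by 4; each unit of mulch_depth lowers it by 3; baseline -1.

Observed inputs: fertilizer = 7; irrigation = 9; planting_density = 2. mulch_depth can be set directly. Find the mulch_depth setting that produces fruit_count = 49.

mulch_depth = -2

Substituting into the root_mass equation gives root_mass = -mulch_depth - 3.
This gives fruit_count = -2*mulch_depth + 45.
Solve -2*mulch_depth + 45 = 49: mulch_depth = (49 - 45) / -2 = -2.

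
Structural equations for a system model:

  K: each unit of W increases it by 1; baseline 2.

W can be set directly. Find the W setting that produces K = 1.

W = -1

Solve W + 2 = 1: W = (1 - 2) / 1 = -1.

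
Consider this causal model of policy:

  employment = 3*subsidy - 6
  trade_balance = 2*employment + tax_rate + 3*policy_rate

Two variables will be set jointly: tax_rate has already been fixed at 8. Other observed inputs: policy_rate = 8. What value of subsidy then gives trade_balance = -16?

With tax_rate held at 8:
Substituting into the trade_balance equation gives trade_balance = 6*subsidy + 20.
Solve 6*subsidy + 20 = -16: subsidy = (-16 - 20) / 6 = -6.

subsidy = -6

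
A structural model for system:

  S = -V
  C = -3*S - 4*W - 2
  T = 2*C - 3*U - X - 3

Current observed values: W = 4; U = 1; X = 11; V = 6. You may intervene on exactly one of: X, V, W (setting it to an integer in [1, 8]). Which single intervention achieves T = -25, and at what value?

Intervening on X: T = -X - 6. Reaching -25 requires X = 19, outside [1, 8].
Intervening on V: T = 6*V - 53. Reaching -25 requires V = 14/3, not an integer.
Intervening on W: with other inputs at their observed values, T = -8*W + 15. Solving for -25 gives W = 5, within [1, 8].

set W = 5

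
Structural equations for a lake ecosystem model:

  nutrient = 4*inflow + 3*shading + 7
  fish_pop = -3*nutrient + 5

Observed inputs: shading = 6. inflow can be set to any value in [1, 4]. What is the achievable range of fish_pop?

Substituting into the nutrient equation gives nutrient = 4*inflow + 25.
Substituting into the fish_pop equation gives fish_pop = -12*inflow - 70.
Linear in inflow, so extremes are at the endpoints: inflow = 1 gives fish_pop = -82; inflow = 4 gives fish_pop = -118.

-118 to -82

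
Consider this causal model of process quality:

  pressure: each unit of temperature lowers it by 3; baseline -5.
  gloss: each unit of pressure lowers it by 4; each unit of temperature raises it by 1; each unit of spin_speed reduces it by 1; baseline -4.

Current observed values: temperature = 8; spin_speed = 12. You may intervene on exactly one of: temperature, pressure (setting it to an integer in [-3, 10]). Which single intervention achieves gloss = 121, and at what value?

Intervening on temperature: with other inputs at their observed values, gloss = 13*temperature + 4. Solving for 121 gives temperature = 9, within [-3, 10].
Intervening on pressure: gloss = -4*pressure - 8. Reaching 121 requires pressure = -129/4, not an integer.

set temperature = 9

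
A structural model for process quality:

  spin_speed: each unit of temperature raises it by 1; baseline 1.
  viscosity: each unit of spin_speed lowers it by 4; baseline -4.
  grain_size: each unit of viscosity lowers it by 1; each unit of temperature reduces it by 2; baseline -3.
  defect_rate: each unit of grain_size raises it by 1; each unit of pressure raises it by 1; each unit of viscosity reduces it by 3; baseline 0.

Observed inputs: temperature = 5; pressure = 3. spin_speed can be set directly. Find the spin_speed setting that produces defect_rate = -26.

Intervening on spin_speed fixes its value directly, overriding its dependence on temperature.
Substituting into the grain_size equation gives grain_size = 4*spin_speed - 9.
So defect_rate = 16*spin_speed + 6.
Solve 16*spin_speed + 6 = -26: spin_speed = (-26 - 6) / 16 = -2.

spin_speed = -2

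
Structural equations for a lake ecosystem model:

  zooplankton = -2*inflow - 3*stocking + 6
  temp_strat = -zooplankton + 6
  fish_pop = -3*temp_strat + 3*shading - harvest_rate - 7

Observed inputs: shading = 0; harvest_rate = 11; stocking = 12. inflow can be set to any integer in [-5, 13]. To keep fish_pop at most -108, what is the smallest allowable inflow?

Substituting into the zooplankton equation gives zooplankton = -2*inflow - 30.
So temp_strat = 2*inflow + 36.
This gives fish_pop = -6*inflow - 126.
Require -6*inflow - 126 ≤ -108, so inflow ≥ -3.
The smallest integer in [-5, 13] satisfying this is -3.

inflow = -3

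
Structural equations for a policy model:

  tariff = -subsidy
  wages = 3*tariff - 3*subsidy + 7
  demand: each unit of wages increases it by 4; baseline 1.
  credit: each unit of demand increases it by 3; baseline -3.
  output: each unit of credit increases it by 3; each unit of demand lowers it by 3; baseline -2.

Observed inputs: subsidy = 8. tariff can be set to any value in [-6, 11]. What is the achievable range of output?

-845 to 379

Intervening on tariff fixes its value directly, overriding its dependence on subsidy.
Substituting into the wages equation gives wages = 3*tariff - 17.
So demand = 12*tariff - 67.
credit becomes 36*tariff - 204.
output becomes 72*tariff - 413.
Linear in tariff, so extremes are at the endpoints: tariff = -6 gives output = -845; tariff = 11 gives output = 379.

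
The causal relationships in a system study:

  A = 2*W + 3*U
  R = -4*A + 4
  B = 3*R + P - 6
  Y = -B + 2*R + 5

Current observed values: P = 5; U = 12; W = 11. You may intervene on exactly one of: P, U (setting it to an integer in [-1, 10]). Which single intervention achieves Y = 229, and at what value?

Intervening on P: with other inputs at their observed values, Y = -P + 239. Solving for 229 gives P = 10, within [-1, 10].
Intervening on U: Y = 12*U + 90. Reaching 229 requires U = 139/12, not an integer.

set P = 10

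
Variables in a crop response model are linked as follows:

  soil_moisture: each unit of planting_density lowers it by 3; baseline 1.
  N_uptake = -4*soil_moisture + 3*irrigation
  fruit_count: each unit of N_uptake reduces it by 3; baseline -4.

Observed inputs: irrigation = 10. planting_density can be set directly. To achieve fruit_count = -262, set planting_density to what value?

Substituting into the N_uptake equation gives N_uptake = 12*planting_density + 26.
So fruit_count = -36*planting_density - 82.
Solve -36*planting_density - 82 = -262: planting_density = (-262 + 82) / -36 = 5.

planting_density = 5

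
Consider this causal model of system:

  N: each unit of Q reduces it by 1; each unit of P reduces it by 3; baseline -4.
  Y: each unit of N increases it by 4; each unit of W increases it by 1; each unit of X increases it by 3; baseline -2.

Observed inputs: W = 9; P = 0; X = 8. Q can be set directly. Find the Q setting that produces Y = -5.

Substituting into the N equation gives N = -Q - 4.
Y becomes -4*Q + 15.
Solve -4*Q + 15 = -5: Q = (-5 - 15) / -4 = 5.

Q = 5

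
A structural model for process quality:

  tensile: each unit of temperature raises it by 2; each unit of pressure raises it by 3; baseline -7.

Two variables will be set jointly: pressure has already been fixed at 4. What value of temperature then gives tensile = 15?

temperature = 5

With pressure held at 4:
Substituting into the tensile equation gives tensile = 2*temperature + 5.
Solve 2*temperature + 5 = 15: temperature = (15 - 5) / 2 = 5.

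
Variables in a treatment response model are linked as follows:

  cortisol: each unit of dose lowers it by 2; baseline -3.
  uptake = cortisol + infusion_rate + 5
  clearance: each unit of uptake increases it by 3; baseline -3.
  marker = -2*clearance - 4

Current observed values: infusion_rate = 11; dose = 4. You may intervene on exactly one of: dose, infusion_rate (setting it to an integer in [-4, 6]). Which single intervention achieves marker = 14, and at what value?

set infusion_rate = 4

Intervening on dose: marker = 12*dose - 76. Reaching 14 requires dose = 15/2, not an integer.
Intervening on infusion_rate: with other inputs at their observed values, marker = -6*infusion_rate + 38. Solving for 14 gives infusion_rate = 4, within [-4, 6].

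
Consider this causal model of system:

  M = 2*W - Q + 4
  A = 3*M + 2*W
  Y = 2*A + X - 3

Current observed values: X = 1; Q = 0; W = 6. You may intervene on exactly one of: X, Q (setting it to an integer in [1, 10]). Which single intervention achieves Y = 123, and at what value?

set X = 6

Intervening on X: with other inputs at their observed values, Y = X + 117. Solving for 123 gives X = 6, within [1, 10].
Intervening on Q: Y = -6*Q + 118. Reaching 123 requires Q = -5/6, not an integer.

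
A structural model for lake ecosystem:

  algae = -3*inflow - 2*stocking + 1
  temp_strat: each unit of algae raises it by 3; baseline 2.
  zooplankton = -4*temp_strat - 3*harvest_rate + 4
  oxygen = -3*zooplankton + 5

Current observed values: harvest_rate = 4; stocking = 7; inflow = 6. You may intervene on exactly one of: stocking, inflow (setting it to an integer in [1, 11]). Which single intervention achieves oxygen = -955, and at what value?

Intervening on stocking: oxygen = -72*stocking - 559. Reaching -955 requires stocking = 11/2, not an integer.
Intervening on inflow: with other inputs at their observed values, oxygen = -108*inflow - 415. Solving for -955 gives inflow = 5, within [1, 11].

set inflow = 5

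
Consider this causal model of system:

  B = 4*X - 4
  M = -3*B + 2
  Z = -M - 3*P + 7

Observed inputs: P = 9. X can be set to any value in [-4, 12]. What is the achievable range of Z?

Substituting into the M equation gives M = -12*X + 14.
Substituting into the Z equation gives Z = 12*X - 34.
Linear in X, so extremes are at the endpoints: X = -4 gives Z = -82; X = 12 gives Z = 110.

-82 to 110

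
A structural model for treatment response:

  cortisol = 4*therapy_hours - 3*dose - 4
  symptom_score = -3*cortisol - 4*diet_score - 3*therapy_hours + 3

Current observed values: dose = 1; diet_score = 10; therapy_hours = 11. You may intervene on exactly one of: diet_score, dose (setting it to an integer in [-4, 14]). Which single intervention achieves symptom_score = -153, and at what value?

set diet_score = 3

Intervening on diet_score: with other inputs at their observed values, symptom_score = -4*diet_score - 141. Solving for -153 gives diet_score = 3, within [-4, 14].
Intervening on dose: symptom_score = 9*dose - 190. Reaching -153 requires dose = 37/9, not an integer.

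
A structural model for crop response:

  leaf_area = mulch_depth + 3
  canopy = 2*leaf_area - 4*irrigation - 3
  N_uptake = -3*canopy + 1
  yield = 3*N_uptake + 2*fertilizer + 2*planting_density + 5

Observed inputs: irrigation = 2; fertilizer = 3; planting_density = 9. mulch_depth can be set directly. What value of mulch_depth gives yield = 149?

Substituting into the canopy equation gives canopy = 2*mulch_depth - 5.
Substituting into the N_uptake equation gives N_uptake = -6*mulch_depth + 16.
Substituting into the yield equation gives yield = -18*mulch_depth + 77.
Solve -18*mulch_depth + 77 = 149: mulch_depth = (149 - 77) / -18 = -4.

mulch_depth = -4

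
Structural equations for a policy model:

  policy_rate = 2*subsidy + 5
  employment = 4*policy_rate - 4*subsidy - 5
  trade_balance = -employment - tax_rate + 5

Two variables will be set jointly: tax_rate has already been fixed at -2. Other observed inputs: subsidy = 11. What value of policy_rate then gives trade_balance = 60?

With tax_rate held at -2:
Intervening on policy_rate fixes its value directly, overriding its dependence on subsidy.
Substituting into the employment equation gives employment = 4*policy_rate - 49.
Substituting into the trade_balance equation gives trade_balance = -4*policy_rate + 56.
Solve -4*policy_rate + 56 = 60: policy_rate = (60 - 56) / -4 = -1.

policy_rate = -1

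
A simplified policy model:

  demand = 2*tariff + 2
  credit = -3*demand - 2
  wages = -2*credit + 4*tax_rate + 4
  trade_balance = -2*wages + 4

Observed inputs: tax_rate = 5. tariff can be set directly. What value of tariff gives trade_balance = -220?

Substituting into the credit equation gives credit = -6*tariff - 8.
So wages = 12*tariff + 40.
This gives trade_balance = -24*tariff - 76.
Solve -24*tariff - 76 = -220: tariff = (-220 + 76) / -24 = 6.

tariff = 6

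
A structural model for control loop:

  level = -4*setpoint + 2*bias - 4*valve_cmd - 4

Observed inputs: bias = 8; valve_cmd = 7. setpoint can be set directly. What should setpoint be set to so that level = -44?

setpoint = 7

Substituting into the level equation gives level = -4*setpoint - 16.
Solve -4*setpoint - 16 = -44: setpoint = (-44 + 16) / -4 = 7.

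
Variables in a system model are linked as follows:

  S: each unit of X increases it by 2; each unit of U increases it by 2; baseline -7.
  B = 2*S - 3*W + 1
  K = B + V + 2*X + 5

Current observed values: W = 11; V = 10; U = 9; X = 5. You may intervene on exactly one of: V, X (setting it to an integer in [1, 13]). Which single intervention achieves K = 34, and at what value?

Intervening on V: with other inputs at their observed values, K = V + 25. Solving for 34 gives V = 9, within [1, 13].
Intervening on X: K = 6*X + 5. Reaching 34 requires X = 29/6, not an integer.

set V = 9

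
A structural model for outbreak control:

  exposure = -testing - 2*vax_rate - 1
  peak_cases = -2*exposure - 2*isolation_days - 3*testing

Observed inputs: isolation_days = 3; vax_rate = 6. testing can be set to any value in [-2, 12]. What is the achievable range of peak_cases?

Substituting into the exposure equation gives exposure = -testing - 13.
Substituting into the peak_cases equation gives peak_cases = -testing + 20.
Linear in testing, so extremes are at the endpoints: testing = -2 gives peak_cases = 22; testing = 12 gives peak_cases = 8.

8 to 22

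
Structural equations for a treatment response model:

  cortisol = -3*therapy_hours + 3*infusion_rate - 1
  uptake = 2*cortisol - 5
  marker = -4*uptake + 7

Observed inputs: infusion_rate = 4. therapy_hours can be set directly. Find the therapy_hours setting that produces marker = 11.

therapy_hours = 3

Substituting into the cortisol equation gives cortisol = -3*therapy_hours + 11.
Substituting into the uptake equation gives uptake = -6*therapy_hours + 17.
So marker = 24*therapy_hours - 61.
Solve 24*therapy_hours - 61 = 11: therapy_hours = (11 + 61) / 24 = 3.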